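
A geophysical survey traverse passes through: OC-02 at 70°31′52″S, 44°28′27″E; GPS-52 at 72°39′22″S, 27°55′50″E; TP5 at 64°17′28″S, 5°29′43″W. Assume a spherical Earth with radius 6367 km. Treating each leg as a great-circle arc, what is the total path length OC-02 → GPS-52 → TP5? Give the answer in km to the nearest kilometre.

2240 km

OC-02: φ = -70.53111°, λ = +44.47417°
GPS-52: φ = -72.65611°, λ = +27.93056°
TP5: φ = -64.29111°, λ = -5.49528°
OC-02→GPS-52: c = 0.098027 rad, d = 624.14 km
GPS-52→TP5: c = 0.253773 rad, d = 1615.77 km
Total = 624.14 + 1615.77 = 2239.91 km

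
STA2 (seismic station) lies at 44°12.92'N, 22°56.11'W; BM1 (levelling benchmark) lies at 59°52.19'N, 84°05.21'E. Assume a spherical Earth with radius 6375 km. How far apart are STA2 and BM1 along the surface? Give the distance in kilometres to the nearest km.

STA2: φ = +44.21533°, λ = -22.93517°
BM1: φ = +59.86983°, λ = +84.08683°
Δφ = 15.6545°,  Δλ = 107.0220°
a = sin²(Δφ/2) + cos φ₁ cos φ₂ sin²(Δλ/2) = 0.251092
c = 2·arcsin(√a) = 1.049717 rad = 60.1444°
d = R·c = 6375 × 1.049717 = 6691.9 km

6692 km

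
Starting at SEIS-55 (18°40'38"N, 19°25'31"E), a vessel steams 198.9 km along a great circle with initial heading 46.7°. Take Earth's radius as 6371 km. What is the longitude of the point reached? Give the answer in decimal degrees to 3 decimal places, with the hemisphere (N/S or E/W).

20.810°E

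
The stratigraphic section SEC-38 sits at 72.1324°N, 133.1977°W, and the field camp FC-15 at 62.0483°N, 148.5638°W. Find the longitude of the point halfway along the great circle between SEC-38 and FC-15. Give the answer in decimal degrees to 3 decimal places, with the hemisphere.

142.494°W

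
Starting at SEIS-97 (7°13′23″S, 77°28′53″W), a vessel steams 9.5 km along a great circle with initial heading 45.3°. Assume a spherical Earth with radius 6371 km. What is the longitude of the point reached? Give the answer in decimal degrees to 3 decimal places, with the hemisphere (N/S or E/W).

77.420°W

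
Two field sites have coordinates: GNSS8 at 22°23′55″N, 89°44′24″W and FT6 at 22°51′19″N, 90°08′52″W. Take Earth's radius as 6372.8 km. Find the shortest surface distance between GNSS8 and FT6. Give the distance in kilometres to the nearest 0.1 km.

GNSS8: φ = +22.39861°, λ = -89.74000°
FT6: φ = +22.85528°, λ = -90.14778°
Δφ = 0.4567°,  Δλ = -0.4078°
a = sin²(Δφ/2) + cos φ₁ cos φ₂ sin²(Δλ/2) = 0.000027
c = 2·arcsin(√a) = 0.010329 rad = 0.5918°
d = R·c = 6372.8 × 0.010329 = 65.8 km

65.8 km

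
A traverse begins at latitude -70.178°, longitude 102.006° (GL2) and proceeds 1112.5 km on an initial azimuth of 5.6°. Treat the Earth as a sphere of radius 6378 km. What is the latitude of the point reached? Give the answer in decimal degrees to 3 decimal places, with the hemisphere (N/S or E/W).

δ = d/R = 1112.5/6378 = 0.174428 rad
φ₂ = arcsin(sin φ₁ cos δ + cos φ₁ sin δ cos θ)
   = arcsin(-0.94075·0.98483 + 0.33910·0.17354·0.99523) = -60.21641°
λ₂ = λ₁ + atan2(sin θ sin δ cos φ₁, cos δ − sin φ₁ sin φ₂) = 103.95978°

60.216°S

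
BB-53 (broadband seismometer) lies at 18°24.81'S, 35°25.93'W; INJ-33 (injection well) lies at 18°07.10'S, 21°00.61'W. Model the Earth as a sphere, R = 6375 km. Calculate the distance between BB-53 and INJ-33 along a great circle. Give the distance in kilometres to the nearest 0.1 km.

1523.8 km

BB-53: φ = -18.41350°, λ = -35.43217°
INJ-33: φ = -18.11833°, λ = -21.01017°
Δφ = 0.2952°,  Δλ = 14.4220°
a = sin²(Δφ/2) + cos φ₁ cos φ₂ sin²(Δλ/2) = 0.014215
c = 2·arcsin(√a) = 0.239021 rad = 13.6949°
d = R·c = 6375 × 0.239021 = 1523.8 km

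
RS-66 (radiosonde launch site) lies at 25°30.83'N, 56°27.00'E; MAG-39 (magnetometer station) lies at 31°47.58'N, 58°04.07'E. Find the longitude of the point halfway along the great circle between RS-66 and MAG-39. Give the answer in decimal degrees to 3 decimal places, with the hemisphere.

RS-66: φ = +25.51383°, λ = +56.45000°
MAG-39: φ = +31.79300°, λ = +58.06783°
Bx = cos φ₂ cos Δλ = 0.849618,  By = cos φ₂ sin Δλ = 0.023997
φₘ = atan2(sin φ₁ + sin φ₂, √((cos φ₁ + Bx)² + By²)) = 28.65582°
λₘ = λ₁ + atan2(By, cos φ₁ + Bx) = 57.23467°

57.235°E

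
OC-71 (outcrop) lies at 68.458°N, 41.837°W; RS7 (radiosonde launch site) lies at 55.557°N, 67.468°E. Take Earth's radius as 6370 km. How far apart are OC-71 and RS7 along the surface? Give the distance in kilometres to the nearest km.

Δφ = -12.9010°,  Δλ = 109.3050°
a = sin²(Δφ/2) + cos φ₁ cos φ₂ sin²(Δλ/2) = 0.150786
c = 2·arcsin(√a) = 0.797599 rad = 45.6990°
d = R·c = 6370 × 0.797599 = 5080.7 km

5081 km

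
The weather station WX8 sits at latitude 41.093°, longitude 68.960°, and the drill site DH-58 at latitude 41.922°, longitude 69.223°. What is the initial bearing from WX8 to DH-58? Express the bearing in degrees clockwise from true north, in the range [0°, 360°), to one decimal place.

13.3°

Δλ = 0.2630°
y = sin Δλ · cos φ₂ = 0.003415
x = cos φ₁ sin φ₂ − sin φ₁ cos φ₂ cos Δλ = 0.014473
θ = atan2(y, x) = 13.2775° → 13.2775° (mod 360°)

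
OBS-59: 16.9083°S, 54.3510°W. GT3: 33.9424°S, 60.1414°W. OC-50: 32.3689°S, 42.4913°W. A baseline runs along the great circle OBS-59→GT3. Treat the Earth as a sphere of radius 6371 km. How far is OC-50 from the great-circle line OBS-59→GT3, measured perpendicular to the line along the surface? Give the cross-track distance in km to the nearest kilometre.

δ₁₃ = central angle OBS-59→OC-50 = 0.328386 rad  (haversine)
θ₁₃ = bearing OBS-59→OC-50 = 147.438°,  θ₁₂ = bearing OBS-59→GT3 = 195.882°
dₓₜ = R·arcsin(sin δ₁₃ · sin(θ₁₃ − θ₁₂)) = 6371·arcsin(0.32252·sin(-48.444°)) = -1552.923 km
|dₓₜ| = 1552.923 km

1553 km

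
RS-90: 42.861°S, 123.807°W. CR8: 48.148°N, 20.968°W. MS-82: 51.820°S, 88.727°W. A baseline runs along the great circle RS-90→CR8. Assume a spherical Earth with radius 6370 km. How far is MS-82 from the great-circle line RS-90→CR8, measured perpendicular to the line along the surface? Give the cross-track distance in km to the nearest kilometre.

2567 km

δ₁₃ = central angle RS-90→MS-82 = 0.438251 rad  (haversine)
θ₁₃ = bearing RS-90→MS-82 = 123.159°,  θ₁₂ = bearing RS-90→CR8 = 55.617°
dₓₜ = R·arcsin(sin δ₁₃ · sin(θ₁₃ − θ₁₂)) = 6370·arcsin(0.42436·sin(67.542°)) = 2567.058 km
|dₓₜ| = 2567.058 km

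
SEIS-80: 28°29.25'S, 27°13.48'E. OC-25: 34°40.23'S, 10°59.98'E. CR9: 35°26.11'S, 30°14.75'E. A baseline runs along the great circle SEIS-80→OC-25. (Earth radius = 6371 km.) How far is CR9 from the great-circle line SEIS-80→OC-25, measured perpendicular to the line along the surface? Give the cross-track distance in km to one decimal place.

SEIS-80: φ = -28.48750°, λ = +27.22467°
OC-25: φ = -34.67050°, λ = +10.99967°
CR9: φ = -35.43517°, λ = +30.24583°
δ₁₃ = central angle SEIS-80→CR9 = 0.129228 rad  (haversine)
θ₁₃ = bearing SEIS-80→CR9 = 160.535°,  θ₁₂ = bearing SEIS-80→OC-25 = 241.778°
dₓₜ = R·arcsin(sin δ₁₃ · sin(θ₁₃ − θ₁₂)) = 6371·arcsin(0.12887·sin(-81.243°)) = -813.659 km
|dₓₜ| = 813.659 km

813.7 km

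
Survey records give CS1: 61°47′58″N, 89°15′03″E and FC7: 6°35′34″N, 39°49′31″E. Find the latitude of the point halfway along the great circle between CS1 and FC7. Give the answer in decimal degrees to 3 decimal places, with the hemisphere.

CS1: φ = +61.79944°, λ = +89.25083°
FC7: φ = +6.59278°, λ = +39.82528°
Bx = cos φ₂ cos Δλ = 0.646134,  By = cos φ₂ sin Δλ = -0.754539
φₘ = atan2(sin φ₁ + sin φ₂, √((cos φ₁ + Bx)² + By²)) = 36.43487°
λₘ = λ₁ + atan2(By, cos φ₁ + Bx) = 55.25188°

36.435°N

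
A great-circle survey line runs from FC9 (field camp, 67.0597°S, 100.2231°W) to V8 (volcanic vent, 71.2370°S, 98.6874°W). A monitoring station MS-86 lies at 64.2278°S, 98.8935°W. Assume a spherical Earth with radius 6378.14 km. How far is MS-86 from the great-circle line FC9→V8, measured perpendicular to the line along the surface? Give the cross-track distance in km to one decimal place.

δ₁₃ = central angle FC9→MS-86 = 0.050341 rad  (haversine)
θ₁₃ = bearing FC9→MS-86 = 11.566°,  θ₁₂ = bearing FC9→V8 = 173.261°
dₓₜ = R·arcsin(sin δ₁₃ · sin(θ₁₃ − θ₁₂)) = 6378.14·arcsin(0.05032·sin(-161.695°)) = -100.807 km
|dₓₜ| = 100.807 km

100.8 km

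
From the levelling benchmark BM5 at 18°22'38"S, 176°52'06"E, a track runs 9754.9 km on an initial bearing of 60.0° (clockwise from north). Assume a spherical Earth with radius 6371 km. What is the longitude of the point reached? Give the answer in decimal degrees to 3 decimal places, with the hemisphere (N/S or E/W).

105.839°W

BM5: φ = -18.37722°, λ = +176.86833°
δ = d/R = 9754.9/6371 = 1.531141 rad
φ₂ = arcsin(sin φ₁ cos δ + cos φ₁ sin δ cos θ)
   = arcsin(-0.31527·0.03964 + 0.94900·0.99921·0.50000) = 27.49226°
λ₂ = λ₁ + atan2(sin θ sin δ cos φ₁, cos δ − sin φ₁ sin φ₂) = -105.83930°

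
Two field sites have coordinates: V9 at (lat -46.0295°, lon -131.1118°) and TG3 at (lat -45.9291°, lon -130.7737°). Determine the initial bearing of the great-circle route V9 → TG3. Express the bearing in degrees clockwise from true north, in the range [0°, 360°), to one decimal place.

Δλ = 0.3381°
y = sin Δλ · cos φ₂ = 0.004104
x = cos φ₁ sin φ₂ − sin φ₁ cos φ₂ cos Δλ = 0.001744
θ = atan2(y, x) = 66.9836° → 66.9836° (mod 360°)

67.0°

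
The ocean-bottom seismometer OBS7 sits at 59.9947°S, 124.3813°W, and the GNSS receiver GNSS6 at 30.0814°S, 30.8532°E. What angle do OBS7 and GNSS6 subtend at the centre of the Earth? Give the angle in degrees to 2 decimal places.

Δφ = 29.9133°,  Δλ = 155.2345°
a = sin²(Δφ/2) + cos φ₁ cos φ₂ sin²(Δλ/2) = 0.479437
c = 2·arcsin(√a) = 1.529659 rad = 87.6430°

87.64°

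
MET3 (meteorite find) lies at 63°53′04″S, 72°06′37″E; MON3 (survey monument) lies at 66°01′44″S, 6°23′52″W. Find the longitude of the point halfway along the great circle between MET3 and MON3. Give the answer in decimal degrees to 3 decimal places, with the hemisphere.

MET3: φ = -63.88444°, λ = +72.11028°
MON3: φ = -66.02889°, λ = -6.39778°
Bx = cos φ₂ cos Δλ = 0.080942,  By = cos φ₂ sin Δλ = -0.398131
φₘ = atan2(sin φ₁ + sin φ₂, √((cos φ₁ + Bx)² + By²)) = -70.10017°
λₘ = λ₁ + atan2(By, cos φ₁ + Bx) = 34.73104°

34.731°E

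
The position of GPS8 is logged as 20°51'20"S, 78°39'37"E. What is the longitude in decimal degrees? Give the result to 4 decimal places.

78.6603°E

78° + 39′/60 + 37″/3600 = 78 + 0.65000 + 0.01028 = 78.6603°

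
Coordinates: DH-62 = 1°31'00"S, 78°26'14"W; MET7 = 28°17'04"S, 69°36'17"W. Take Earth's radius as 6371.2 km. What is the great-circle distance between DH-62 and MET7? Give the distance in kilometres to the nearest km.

DH-62: φ = -1.51667°, λ = -78.43722°
MET7: φ = -28.28444°, λ = -69.60472°
Δφ = -26.7678°,  Δλ = 8.8325°
a = sin²(Δφ/2) + cos φ₁ cos φ₂ sin²(Δλ/2) = 0.058800
c = 2·arcsin(√a) = 0.489857 rad = 28.0667°
d = R·c = 6371.2 × 0.489857 = 3121.0 km

3121 km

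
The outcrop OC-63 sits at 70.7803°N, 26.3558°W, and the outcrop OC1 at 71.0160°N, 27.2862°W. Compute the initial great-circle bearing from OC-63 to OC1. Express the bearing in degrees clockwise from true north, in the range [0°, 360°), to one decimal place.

308.2°

Δλ = -0.9304°
y = sin Δλ · cos φ₂ = -0.005282
x = cos φ₁ sin φ₂ − sin φ₁ cos φ₂ cos Δλ = 0.004154
θ = atan2(y, x) = -51.8166° → 308.1834° (mod 360°)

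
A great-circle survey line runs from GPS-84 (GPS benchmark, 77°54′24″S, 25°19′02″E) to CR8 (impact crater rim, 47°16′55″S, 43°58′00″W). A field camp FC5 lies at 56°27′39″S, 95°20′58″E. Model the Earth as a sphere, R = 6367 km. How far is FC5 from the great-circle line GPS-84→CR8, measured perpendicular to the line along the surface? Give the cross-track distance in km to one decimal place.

GPS-84: φ = -77.90667°, λ = +25.31722°
CR8: φ = -47.28194°, λ = -43.96667°
FC5: φ = -56.46083°, λ = +95.34944°
δ₁₃ = central angle GPS-84→FC5 = 0.546133 rad  (haversine)
θ₁₃ = bearing GPS-84→FC5 = 88.912°,  θ₁₂ = bearing GPS-84→CR8 = 277.250°
dₓₜ = R·arcsin(sin δ₁₃ · sin(θ₁₃ − θ₁₂)) = 6367·arcsin(0.51939·sin(-188.338°)) = 480.028 km
|dₓₜ| = 480.028 km

480.0 km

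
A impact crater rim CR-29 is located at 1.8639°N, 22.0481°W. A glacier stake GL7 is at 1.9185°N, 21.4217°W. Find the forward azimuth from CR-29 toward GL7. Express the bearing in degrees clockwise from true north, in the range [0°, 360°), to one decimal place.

85.0°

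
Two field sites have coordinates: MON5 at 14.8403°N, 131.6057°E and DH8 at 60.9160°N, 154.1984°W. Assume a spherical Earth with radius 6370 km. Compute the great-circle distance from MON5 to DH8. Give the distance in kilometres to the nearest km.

Δφ = 46.0757°,  Δλ = 74.1959°
a = sin²(Δφ/2) + cos φ₁ cos φ₂ sin²(Δλ/2) = 0.324100
c = 2·arcsin(√a) = 1.211302 rad = 69.4025°
d = R·c = 6370 × 1.211302 = 7716.0 km

7716 km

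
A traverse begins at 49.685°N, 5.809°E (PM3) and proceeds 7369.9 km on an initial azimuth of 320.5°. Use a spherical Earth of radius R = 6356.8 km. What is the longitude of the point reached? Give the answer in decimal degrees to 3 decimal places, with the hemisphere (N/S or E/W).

109.887°W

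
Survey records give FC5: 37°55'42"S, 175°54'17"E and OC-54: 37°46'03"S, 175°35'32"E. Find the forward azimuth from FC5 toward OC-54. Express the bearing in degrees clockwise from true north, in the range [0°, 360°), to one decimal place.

FC5: φ = -37.92833°, λ = +175.90472°
OC-54: φ = -37.76750°, λ = +175.59222°
Δλ = -0.3125°
y = sin Δλ · cos φ₂ = -0.004312
x = cos φ₁ sin φ₂ − sin φ₁ cos φ₂ cos Δλ = 0.002800
θ = atan2(y, x) = -57.0008° → 302.9992° (mod 360°)

303.0°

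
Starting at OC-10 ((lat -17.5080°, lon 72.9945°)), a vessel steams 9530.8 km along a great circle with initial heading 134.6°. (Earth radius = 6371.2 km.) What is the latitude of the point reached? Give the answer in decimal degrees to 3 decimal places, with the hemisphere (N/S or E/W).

43.650°S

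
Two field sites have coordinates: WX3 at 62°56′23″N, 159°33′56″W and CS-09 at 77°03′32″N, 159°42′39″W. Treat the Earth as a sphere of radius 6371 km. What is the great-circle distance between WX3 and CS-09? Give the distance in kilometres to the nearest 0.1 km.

WX3: φ = +62.93972°, λ = -159.56556°
CS-09: φ = +77.05889°, λ = -159.71083°
Δφ = 14.1192°,  Δλ = -0.1453°
a = sin²(Δφ/2) + cos φ₁ cos φ₂ sin²(Δλ/2) = 0.015105
c = 2·arcsin(√a) = 0.246427 rad = 14.1192°
d = R·c = 6371 × 0.246427 = 1570.0 km

1570.0 km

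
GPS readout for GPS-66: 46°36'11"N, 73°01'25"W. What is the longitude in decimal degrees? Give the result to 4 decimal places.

73.0236°W

73° + 1′/60 + 25″/3600 = 73 + 0.01667 + 0.00694 = 73.0236°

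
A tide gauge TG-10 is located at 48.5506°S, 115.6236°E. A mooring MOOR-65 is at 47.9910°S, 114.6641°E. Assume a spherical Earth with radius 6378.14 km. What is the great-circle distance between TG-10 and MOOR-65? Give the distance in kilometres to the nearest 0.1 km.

94.5 km

Δφ = 0.5596°,  Δλ = -0.9595°
a = sin²(Δφ/2) + cos φ₁ cos φ₂ sin²(Δλ/2) = 0.000055
c = 2·arcsin(√a) = 0.014820 rad = 0.8491°
d = R·c = 6378.14 × 0.014820 = 94.5 km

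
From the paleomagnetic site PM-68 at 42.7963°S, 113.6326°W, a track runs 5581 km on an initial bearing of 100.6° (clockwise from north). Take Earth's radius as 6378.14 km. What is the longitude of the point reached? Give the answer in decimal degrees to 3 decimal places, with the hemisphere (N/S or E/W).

δ = d/R = 5581/6378.14 = 0.875020 rad
φ₂ = arcsin(sin φ₁ cos δ + cos φ₁ sin δ cos θ)
   = arcsin(-0.67939·0.64098 + 0.73377·0.76756·-0.18395) = -32.62121°
λ₂ = λ₁ + atan2(sin θ sin δ cos φ₁, cos δ − sin φ₁ sin φ₂) = -50.02610°

50.026°W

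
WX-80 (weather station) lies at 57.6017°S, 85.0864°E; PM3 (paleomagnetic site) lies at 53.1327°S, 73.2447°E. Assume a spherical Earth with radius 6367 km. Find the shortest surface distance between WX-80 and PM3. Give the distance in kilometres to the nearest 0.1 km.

895.8 km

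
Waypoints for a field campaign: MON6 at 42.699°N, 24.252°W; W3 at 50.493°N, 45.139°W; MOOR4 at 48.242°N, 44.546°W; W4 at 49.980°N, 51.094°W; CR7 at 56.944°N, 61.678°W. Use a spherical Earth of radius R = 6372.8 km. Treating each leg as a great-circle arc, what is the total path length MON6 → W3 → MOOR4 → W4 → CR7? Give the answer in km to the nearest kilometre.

3618 km

MON6→W3: c = 0.283659 rad, d = 1807.70 km
W3→MOOR4: c = 0.039861 rad, d = 254.03 km
MOOR4→W4: c = 0.080691 rad, d = 514.23 km
W4→CR7: c = 0.163553 rad, d = 1042.29 km
Total = 1807.70 + 254.03 + 514.23 + 1042.29 = 3618.25 km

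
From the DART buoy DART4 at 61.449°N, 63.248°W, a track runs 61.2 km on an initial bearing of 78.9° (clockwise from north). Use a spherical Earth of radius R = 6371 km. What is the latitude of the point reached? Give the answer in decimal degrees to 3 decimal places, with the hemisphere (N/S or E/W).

δ = d/R = 61.2/6371 = 0.009606 rad
φ₂ = arcsin(sin φ₁ cos δ + cos φ₁ sin δ cos θ)
   = arcsin(0.87839·0.99995 + 0.47794·0.00961·0.19252) = 61.55027°
λ₂ = λ₁ + atan2(sin θ sin δ cos φ₁, cos δ − sin φ₁ sin φ₂) = -62.11423°

61.550°N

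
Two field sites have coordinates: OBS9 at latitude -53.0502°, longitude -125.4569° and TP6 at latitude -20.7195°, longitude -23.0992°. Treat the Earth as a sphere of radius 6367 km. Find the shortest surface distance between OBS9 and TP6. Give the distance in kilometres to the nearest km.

8963 km

Δφ = 32.3307°,  Δλ = 102.3577°
a = sin²(Δφ/2) + cos φ₁ cos φ₂ sin²(Δλ/2) = 0.418794
c = 2·arcsin(√a) = 1.407662 rad = 80.6531°
d = R·c = 6367 × 1.407662 = 8962.6 km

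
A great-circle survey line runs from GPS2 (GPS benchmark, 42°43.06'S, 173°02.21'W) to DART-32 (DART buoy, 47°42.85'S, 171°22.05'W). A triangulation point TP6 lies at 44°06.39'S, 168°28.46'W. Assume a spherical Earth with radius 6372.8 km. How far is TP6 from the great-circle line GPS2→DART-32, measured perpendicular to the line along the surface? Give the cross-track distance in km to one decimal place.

GPS2: φ = -42.71767°, λ = -173.03683°
DART-32: φ = -47.71417°, λ = -171.36750°
TP6: φ = -44.10650°, λ = -168.47433°
δ₁₃ = central angle GPS2→TP6 = 0.062708 rad  (haversine)
θ₁₃ = bearing GPS2→TP6 = 114.293°,  θ₁₂ = bearing GPS2→DART-32 = 167.344°
dₓₜ = R·arcsin(sin δ₁₃ · sin(θ₁₃ − θ₁₂)) = 6372.8·arcsin(0.06267·sin(-53.052°)) = -319.297 km
|dₓₜ| = 319.297 km

319.3 km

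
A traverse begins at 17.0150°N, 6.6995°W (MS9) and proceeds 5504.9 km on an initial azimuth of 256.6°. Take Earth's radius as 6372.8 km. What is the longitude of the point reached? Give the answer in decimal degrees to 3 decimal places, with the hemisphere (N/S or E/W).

δ = d/R = 5504.9/6372.8 = 0.863812 rad
φ₂ = arcsin(sin φ₁ cos δ + cos φ₁ sin δ cos θ)
   = arcsin(0.29262·0.64954 + 0.95623·0.76032·-0.23175) = 1.23655°
λ₂ = λ₁ + atan2(sin θ sin δ cos φ₁, cos δ − sin φ₁ sin φ₂) = -54.41364°

54.414°W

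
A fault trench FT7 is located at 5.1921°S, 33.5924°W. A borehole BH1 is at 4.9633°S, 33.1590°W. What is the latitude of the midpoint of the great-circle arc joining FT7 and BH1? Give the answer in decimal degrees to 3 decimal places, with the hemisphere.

5.078°S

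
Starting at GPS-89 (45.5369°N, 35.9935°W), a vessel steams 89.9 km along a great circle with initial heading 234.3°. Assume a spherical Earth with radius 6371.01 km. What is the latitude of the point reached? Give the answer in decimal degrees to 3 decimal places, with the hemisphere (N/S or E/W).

45.061°N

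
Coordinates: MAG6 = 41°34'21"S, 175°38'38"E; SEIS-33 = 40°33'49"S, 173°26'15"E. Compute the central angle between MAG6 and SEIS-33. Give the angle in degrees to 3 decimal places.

1.945°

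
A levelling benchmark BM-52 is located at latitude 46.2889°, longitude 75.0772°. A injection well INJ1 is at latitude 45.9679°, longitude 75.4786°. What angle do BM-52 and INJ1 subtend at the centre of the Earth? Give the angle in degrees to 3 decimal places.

0.425°

Δφ = -0.3210°,  Δλ = 0.4014°
a = sin²(Δφ/2) + cos φ₁ cos φ₂ sin²(Δλ/2) = 0.000014
c = 2·arcsin(√a) = 0.007414 rad = 0.4248°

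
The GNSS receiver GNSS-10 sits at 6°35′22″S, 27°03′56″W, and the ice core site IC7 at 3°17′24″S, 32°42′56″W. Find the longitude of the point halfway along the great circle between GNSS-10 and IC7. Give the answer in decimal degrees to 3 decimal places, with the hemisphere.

29.898°W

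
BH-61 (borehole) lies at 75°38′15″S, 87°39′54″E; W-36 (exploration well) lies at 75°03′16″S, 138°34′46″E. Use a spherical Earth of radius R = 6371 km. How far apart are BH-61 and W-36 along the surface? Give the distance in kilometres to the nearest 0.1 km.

1389.6 km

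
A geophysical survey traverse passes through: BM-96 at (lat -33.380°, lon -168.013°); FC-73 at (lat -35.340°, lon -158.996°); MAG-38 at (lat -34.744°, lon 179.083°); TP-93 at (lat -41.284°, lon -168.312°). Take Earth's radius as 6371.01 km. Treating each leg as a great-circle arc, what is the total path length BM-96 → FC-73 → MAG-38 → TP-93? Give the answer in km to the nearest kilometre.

BM-96→FC-73: c = 0.134288 rad, d = 855.55 km
FC-73→MAG-38: c = 0.312775 rad, d = 1992.69 km
MAG-38→TP-93: c = 0.207203 rad, d = 1320.09 km
Total = 855.55 + 1992.69 + 1320.09 = 4168.33 km

4168 km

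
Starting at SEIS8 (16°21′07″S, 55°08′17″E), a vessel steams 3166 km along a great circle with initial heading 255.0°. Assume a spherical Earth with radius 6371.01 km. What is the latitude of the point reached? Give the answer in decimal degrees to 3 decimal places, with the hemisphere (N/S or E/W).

21.462°S

SEIS8: φ = -16.35194°, λ = +55.13806°
δ = d/R = 3166/6371.01 = 0.496938 rad
φ₂ = arcsin(sin φ₁ cos δ + cos φ₁ sin δ cos θ)
   = arcsin(-0.28154·0.87905 + 0.95955·0.47674·-0.25882) = -21.46183°
λ₂ = λ₁ + atan2(sin θ sin δ cos φ₁, cos δ − sin φ₁ sin φ₂) = 25.48143°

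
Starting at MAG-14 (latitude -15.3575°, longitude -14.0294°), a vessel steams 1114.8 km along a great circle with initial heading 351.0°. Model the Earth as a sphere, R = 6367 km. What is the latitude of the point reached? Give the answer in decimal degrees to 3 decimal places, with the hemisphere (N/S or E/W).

δ = d/R = 1114.8/6367 = 0.175090 rad
φ₂ = arcsin(sin φ₁ cos δ + cos φ₁ sin δ cos θ)
   = arcsin(-0.26484·0.98471 + 0.96429·0.17420·0.98769) = -5.44458°
λ₂ = λ₁ + atan2(sin θ sin δ cos φ₁, cos δ − sin φ₁ sin φ₂) = -15.59801°

5.445°S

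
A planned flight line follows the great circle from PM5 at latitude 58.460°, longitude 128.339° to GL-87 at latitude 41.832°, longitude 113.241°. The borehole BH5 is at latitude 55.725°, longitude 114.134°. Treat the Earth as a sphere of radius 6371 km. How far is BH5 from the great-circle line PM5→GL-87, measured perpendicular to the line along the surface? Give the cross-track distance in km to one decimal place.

585.8 km

δ₁₃ = central angle PM5→BH5 = 0.142574 rad  (haversine)
θ₁₃ = bearing PM5→BH5 = 256.554°,  θ₁₂ = bearing PM5→GL-87 = 216.297°
dₓₜ = R·arcsin(sin δ₁₃ · sin(θ₁₃ − θ₁₂)) = 6371·arcsin(0.14209·sin(40.257°)) = 585.822 km
|dₓₜ| = 585.822 km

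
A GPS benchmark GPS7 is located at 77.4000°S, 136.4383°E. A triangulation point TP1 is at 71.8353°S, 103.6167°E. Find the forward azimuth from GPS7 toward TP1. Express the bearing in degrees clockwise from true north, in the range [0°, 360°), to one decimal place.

286.0°

Δλ = -32.8216°
y = sin Δλ · cos φ₂ = -0.168976
x = cos φ₁ sin φ₂ − sin φ₁ cos φ₂ cos Δλ = 0.048401
θ = atan2(y, x) = -74.0162° → 285.9838° (mod 360°)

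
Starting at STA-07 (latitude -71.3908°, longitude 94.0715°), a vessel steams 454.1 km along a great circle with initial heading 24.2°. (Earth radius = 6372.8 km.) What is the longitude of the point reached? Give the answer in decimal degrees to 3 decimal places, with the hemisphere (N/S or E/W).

δ = d/R = 454.1/6372.8 = 0.071256 rad
φ₂ = arcsin(sin φ₁ cos δ + cos φ₁ sin δ cos θ)
   = arcsin(-0.94772·0.99746 + 0.31911·0.07120·0.91212) = -67.60653°
λ₂ = λ₁ + atan2(sin θ sin δ cos φ₁, cos δ − sin φ₁ sin φ₂) = 98.46509°

98.465°E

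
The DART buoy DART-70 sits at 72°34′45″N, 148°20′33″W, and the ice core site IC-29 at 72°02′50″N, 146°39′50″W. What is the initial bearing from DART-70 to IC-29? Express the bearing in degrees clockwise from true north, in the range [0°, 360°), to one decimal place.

DART-70: φ = +72.57917°, λ = -148.34250°
IC-29: φ = +72.04722°, λ = -146.66389°
Δλ = 1.6786°
y = sin Δλ · cos φ₂ = 0.009029
x = cos φ₁ sin φ₂ − sin φ₁ cos φ₂ cos Δλ = -0.009158
θ = atan2(y, x) = 135.4056° → 135.4056° (mod 360°)

135.4°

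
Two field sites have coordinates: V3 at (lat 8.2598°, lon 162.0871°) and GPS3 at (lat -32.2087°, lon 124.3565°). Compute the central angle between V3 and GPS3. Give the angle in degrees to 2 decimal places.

54.15°

Δφ = -40.4685°,  Δλ = -37.7306°
a = sin²(Δφ/2) + cos φ₁ cos φ₂ sin²(Δλ/2) = 0.207163
c = 2·arcsin(√a) = 0.945086 rad = 54.1494°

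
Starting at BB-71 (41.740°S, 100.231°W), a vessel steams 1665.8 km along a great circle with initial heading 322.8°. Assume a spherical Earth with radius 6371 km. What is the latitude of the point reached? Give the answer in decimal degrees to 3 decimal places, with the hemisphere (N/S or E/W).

δ = d/R = 1665.8/6371 = 0.261466 rad
φ₂ = arcsin(sin φ₁ cos δ + cos φ₁ sin δ cos θ)
   = arcsin(-0.66575·0.96601 + 0.74617·0.25850·0.79653) = -29.30682°
λ₂ = λ₁ + atan2(sin θ sin δ cos φ₁, cos δ − sin φ₁ sin φ₂) = -110.55568°

29.307°S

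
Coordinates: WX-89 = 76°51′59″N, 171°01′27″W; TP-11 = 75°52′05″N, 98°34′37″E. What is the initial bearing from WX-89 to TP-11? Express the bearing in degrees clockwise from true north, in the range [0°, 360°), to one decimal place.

312.3°

WX-89: φ = +76.86639°, λ = -171.02417°
TP-11: φ = +75.86806°, λ = +98.57694°
Δλ = -90.3989°
y = sin Δλ · cos φ₂ = -0.244150
x = cos φ₁ sin φ₂ − sin φ₁ cos φ₂ cos Δλ = 0.222001
θ = atan2(y, x) = -47.7203° → 312.2797° (mod 360°)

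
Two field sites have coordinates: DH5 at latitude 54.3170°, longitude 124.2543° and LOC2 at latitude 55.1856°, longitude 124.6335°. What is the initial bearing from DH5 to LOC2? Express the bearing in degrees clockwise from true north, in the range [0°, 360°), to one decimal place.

14.0°

Δλ = 0.3792°
y = sin Δλ · cos φ₂ = 0.003778
x = cos φ₁ sin φ₂ − sin φ₁ cos φ₂ cos Δλ = 0.015170
θ = atan2(y, x) = 13.9869° → 13.9869° (mod 360°)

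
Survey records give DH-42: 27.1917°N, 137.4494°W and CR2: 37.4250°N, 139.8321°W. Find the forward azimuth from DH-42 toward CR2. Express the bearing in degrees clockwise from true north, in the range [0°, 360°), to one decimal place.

Δλ = -2.3827°
y = sin Δλ · cos φ₂ = -0.033016
x = cos φ₁ sin φ₂ − sin φ₁ cos φ₂ cos Δλ = 0.177970
θ = atan2(y, x) = -10.5097° → 349.4903° (mod 360°)

349.5°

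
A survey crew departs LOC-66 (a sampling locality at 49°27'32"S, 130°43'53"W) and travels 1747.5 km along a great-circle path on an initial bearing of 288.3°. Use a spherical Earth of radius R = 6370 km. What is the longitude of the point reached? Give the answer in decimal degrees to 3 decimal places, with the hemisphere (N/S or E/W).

LOC-66: φ = -49.45889°, λ = -130.73139°
δ = d/R = 1747.5/6370 = 0.274333 rad
φ₂ = arcsin(sin φ₁ cos δ + cos φ₁ sin δ cos θ)
   = arcsin(-0.75994·0.96261 + 0.64999·0.27090·0.31399) = -42.54997°
λ₂ = λ₁ + atan2(sin θ sin δ cos φ₁, cos δ − sin φ₁ sin φ₂) = -151.16584°

151.166°W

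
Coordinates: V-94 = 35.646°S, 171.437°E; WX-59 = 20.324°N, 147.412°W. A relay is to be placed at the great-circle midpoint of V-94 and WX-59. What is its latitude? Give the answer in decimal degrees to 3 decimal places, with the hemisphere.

Bx = cos φ₂ cos Δλ = 0.706100,  By = cos φ₂ sin Δλ = 0.617078
φₘ = atan2(sin φ₁ + sin φ₂, √((cos φ₁ + Bx)² + By²)) = -8.17326°
λₘ = λ₁ + atan2(By, cos φ₁ + Bx) = -166.45055°

8.173°S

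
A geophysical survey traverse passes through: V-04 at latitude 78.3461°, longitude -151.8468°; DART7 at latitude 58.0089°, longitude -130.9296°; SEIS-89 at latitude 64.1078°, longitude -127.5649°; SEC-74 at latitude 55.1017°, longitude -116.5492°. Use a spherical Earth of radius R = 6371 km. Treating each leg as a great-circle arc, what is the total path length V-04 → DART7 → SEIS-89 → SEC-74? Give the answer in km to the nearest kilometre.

4263 km

V-04→DART7: c = 0.374718 rad, d = 2387.33 km
DART7→SEIS-89: c = 0.110136 rad, d = 701.68 km
SEIS-89→SEC-74: c = 0.184280 rad, d = 1174.05 km
Total = 2387.33 + 701.68 + 1174.05 = 4263.05 km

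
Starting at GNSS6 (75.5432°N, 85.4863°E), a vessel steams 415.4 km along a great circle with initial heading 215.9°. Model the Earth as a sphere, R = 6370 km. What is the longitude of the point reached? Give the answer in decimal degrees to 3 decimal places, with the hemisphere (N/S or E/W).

δ = d/R = 415.4/6370 = 0.065212 rad
φ₂ = arcsin(sin φ₁ cos δ + cos φ₁ sin δ cos θ)
   = arcsin(0.96834·0.99787 + 0.24965·0.06517·-0.81004) = 72.38276°
λ₂ = λ₁ + atan2(sin θ sin δ cos φ₁, cos δ − sin φ₁ sin φ₂) = 78.23317°

78.233°E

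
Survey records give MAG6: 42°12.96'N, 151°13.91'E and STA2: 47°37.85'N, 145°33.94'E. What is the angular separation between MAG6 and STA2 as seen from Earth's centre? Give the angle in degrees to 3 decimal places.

6.735°

MAG6: φ = +42.21600°, λ = +151.23183°
STA2: φ = +47.63083°, λ = +145.56567°
Δφ = 5.4148°,  Δλ = -5.6662°
a = sin²(Δφ/2) + cos φ₁ cos φ₂ sin²(Δλ/2) = 0.003451
c = 2·arcsin(√a) = 0.117550 rad = 6.7351°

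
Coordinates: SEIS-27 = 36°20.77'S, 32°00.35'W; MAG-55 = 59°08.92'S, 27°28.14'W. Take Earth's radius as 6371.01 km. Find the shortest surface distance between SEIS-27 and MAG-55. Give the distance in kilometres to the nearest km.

2557 km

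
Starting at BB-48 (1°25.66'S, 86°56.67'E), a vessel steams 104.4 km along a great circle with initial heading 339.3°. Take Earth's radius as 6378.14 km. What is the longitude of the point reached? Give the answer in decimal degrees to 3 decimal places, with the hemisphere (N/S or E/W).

BB-48: φ = -1.42767°, λ = +86.94450°
δ = d/R = 104.4/6378.14 = 0.016368 rad
φ₂ = arcsin(sin φ₁ cos δ + cos φ₁ sin δ cos θ)
   = arcsin(-0.02491·0.99987 + 0.99969·0.01637·0.93544) = -0.55035°
λ₂ = λ₁ + atan2(sin θ sin δ cos φ₁, cos δ − sin φ₁ sin φ₂) = 86.61299°

86.613°E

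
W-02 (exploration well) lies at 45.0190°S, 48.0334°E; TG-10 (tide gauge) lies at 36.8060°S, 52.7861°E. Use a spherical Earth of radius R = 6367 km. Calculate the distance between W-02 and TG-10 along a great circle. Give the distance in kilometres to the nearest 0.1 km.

995.7 km

Δφ = 8.2130°,  Δλ = 4.7527°
a = sin²(Δφ/2) + cos φ₁ cos φ₂ sin²(Δλ/2) = 0.006101
c = 2·arcsin(√a) = 0.156378 rad = 8.9598°
d = R·c = 6367 × 0.156378 = 995.7 km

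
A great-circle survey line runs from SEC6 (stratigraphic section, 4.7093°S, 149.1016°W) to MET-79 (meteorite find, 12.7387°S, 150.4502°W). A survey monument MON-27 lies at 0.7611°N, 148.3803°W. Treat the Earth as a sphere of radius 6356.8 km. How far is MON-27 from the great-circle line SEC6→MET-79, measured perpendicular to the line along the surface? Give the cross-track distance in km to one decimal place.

19.3 km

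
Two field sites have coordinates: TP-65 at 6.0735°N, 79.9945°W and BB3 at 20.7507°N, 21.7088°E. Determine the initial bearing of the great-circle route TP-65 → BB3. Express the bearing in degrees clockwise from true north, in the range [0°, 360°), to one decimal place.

67.9°

Δλ = 101.7033°
y = sin Δλ · cos φ₂ = 0.915691
x = cos φ₁ sin φ₂ − sin φ₁ cos φ₂ cos Δλ = 0.372383
θ = atan2(y, x) = 67.8699° → 67.8699° (mod 360°)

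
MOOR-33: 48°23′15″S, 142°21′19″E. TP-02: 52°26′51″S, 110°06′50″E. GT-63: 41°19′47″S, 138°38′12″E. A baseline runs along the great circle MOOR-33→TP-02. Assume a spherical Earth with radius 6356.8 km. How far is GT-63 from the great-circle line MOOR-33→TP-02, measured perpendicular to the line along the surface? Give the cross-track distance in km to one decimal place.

835.3 km

MOOR-33: φ = -48.38750°, λ = +142.35528°
TP-02: φ = -52.44750°, λ = +110.11389°
GT-63: φ = -41.32972°, λ = +138.63667°
δ₁₃ = central angle MOOR-33→GT-63 = 0.131450 rad  (haversine)
θ₁₃ = bearing MOOR-33→GT-63 = 338.188°,  θ₁₂ = bearing MOOR-33→TP-02 = 246.547°
dₓₜ = R·arcsin(sin δ₁₃ · sin(θ₁₃ − θ₁₂)) = 6356.8·arcsin(0.13107·sin(91.641°)) = 835.259 km
|dₓₜ| = 835.259 km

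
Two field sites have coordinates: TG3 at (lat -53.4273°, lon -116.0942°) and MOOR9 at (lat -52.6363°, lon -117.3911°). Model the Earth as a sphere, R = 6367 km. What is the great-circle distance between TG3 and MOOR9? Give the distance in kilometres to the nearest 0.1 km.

123.4 km

Δφ = 0.7910°,  Δλ = -1.2969°
a = sin²(Δφ/2) + cos φ₁ cos φ₂ sin²(Δλ/2) = 0.000094
c = 2·arcsin(√a) = 0.019387 rad = 1.1108°
d = R·c = 6367 × 0.019387 = 123.4 km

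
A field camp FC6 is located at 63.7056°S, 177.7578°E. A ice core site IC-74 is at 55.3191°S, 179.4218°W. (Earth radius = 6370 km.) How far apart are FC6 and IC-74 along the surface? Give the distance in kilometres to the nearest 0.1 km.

Δφ = 8.3865°,  Δλ = 2.8204°
a = sin²(Δφ/2) + cos φ₁ cos φ₂ sin²(Δλ/2) = 0.005499
c = 2·arcsin(√a) = 0.148451 rad = 8.5056°
d = R·c = 6370 × 0.148451 = 945.6 km

945.6 km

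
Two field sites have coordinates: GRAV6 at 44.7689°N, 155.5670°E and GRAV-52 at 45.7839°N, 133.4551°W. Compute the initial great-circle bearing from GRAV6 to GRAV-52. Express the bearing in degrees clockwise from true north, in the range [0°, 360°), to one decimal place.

62.1°

Δλ = 70.9779°
y = sin Δλ · cos φ₂ = 0.659285
x = cos φ₁ sin φ₂ − sin φ₁ cos φ₂ cos Δλ = 0.348762
θ = atan2(y, x) = 62.1212° → 62.1212° (mod 360°)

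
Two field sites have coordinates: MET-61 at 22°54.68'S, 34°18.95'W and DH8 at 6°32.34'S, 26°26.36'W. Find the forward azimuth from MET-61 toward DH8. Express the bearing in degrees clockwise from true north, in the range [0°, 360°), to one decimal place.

26.1°

MET-61: φ = -22.91133°, λ = -34.31583°
DH8: φ = -6.53900°, λ = -26.43933°
Δλ = 7.8765°
y = sin Δλ · cos φ₂ = 0.136147
x = cos φ₁ sin φ₂ − sin φ₁ cos φ₂ cos Δλ = 0.278229
θ = atan2(y, x) = 26.0740° → 26.0740° (mod 360°)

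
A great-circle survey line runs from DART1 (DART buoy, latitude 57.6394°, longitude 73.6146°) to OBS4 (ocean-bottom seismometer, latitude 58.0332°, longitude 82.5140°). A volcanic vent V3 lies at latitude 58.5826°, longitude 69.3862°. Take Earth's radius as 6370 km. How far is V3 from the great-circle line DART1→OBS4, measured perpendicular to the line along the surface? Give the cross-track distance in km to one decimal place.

147.5 km

δ₁₃ = central angle DART1→V3 = 0.042310 rad  (haversine)
θ₁₃ = bearing DART1→V3 = 294.678°,  θ₁₂ = bearing DART1→OBS4 = 81.489°
dₓₜ = R·arcsin(sin δ₁₃ · sin(θ₁₃ − θ₁₂)) = 6370·arcsin(0.04230·sin(213.189°)) = -147.502 km
|dₓₜ| = 147.502 km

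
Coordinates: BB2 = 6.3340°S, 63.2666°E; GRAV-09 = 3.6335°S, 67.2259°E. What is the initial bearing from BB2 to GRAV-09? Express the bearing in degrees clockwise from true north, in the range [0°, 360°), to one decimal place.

Δλ = 3.9593°
y = sin Δλ · cos φ₂ = 0.068909
x = cos φ₁ sin φ₂ − sin φ₁ cos φ₂ cos Δλ = 0.046852
θ = atan2(y, x) = 55.7876° → 55.7876° (mod 360°)

55.8°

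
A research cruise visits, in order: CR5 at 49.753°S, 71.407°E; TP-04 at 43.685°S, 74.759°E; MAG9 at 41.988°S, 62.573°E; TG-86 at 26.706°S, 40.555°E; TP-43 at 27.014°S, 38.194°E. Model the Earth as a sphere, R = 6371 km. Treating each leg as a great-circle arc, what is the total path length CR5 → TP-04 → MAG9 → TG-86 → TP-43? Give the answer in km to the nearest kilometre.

CR5→TP-04: c = 0.113217 rad, d = 721.30 km
TP-04→MAG9: c = 0.158595 rad, d = 1010.41 km
MAG9→TG-86: c = 0.412273 rad, d = 2626.59 km
TG-86→TP-43: c = 0.037152 rad, d = 236.69 km
Total = 721.30 + 1010.41 + 2626.59 + 236.69 = 4595.00 km

4595 km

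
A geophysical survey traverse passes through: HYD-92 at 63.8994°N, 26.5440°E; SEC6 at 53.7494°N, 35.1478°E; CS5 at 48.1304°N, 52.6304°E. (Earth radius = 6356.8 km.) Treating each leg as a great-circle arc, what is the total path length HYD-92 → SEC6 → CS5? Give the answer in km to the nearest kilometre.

2594 km

HYD-92→SEC6: c = 0.193058 rad, d = 1227.23 km
SEC6→CS5: c = 0.215055 rad, d = 1367.06 km
Total = 1227.23 + 1367.06 = 2594.29 km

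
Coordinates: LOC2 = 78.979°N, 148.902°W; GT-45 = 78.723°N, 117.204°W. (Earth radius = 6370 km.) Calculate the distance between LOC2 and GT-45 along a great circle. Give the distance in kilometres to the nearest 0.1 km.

673.6 km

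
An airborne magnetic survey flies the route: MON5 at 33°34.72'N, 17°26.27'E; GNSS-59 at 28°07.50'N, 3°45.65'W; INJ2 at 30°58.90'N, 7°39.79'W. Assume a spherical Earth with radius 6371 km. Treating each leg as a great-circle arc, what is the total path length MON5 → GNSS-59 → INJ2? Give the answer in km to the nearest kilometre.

MON5: φ = +33.57867°, λ = +17.43783°
GNSS-59: φ = +28.12500°, λ = -3.76083°
INJ2: φ = +30.98167°, λ = -7.66317°
MON5→GNSS-59: c = 0.330888 rad, d = 2108.09 km
GNSS-59→INJ2: c = 0.077423 rad, d = 493.26 km
Total = 2108.09 + 493.26 = 2601.35 km

2601 km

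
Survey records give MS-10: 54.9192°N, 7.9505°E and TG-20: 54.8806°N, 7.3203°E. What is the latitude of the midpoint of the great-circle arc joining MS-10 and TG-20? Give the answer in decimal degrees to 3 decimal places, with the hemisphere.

54.900°N

Bx = cos φ₂ cos Δλ = 0.575247,  By = cos φ₂ sin Δλ = -0.006327
φₘ = atan2(sin φ₁ + sin φ₂, √((cos φ₁ + Bx)² + By²)) = 54.90031°
λₘ = λ₁ + atan2(By, cos φ₁ + Bx) = 7.63525°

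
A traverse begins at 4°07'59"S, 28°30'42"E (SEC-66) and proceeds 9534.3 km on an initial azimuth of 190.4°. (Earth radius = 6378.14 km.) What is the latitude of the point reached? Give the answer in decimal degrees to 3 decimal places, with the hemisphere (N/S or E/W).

79.626°S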